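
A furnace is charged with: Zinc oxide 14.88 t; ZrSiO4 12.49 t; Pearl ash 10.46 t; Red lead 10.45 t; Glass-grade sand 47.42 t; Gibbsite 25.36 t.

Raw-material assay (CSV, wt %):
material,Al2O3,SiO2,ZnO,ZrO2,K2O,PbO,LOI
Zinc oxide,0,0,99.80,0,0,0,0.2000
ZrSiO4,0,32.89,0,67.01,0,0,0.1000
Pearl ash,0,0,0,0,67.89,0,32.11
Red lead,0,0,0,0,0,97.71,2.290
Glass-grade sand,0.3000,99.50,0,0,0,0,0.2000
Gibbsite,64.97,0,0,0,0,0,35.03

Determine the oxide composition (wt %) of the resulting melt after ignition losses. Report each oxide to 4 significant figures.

Working values are displayed, rounded to four significant figures, between the steps — the whole derivation carries exact precision throughout — every reported result takes a single rounding — derived quantities, including yield, six oxide percentages, totals, net glass mass, ignition loss, are rebuilt from the batch weights on 108.4 t of glass in exact precision exactly as printed in the problem or the answer.
Oxide-by-oxide delivered mass:
  Al2O3: 47.42·0.003000 + 25.36·0.6497 = 16.62 t
  SiO2: 12.49·0.3289 + 47.42·0.9950 = 51.29 t
  ZnO: 14.88·0.9980 = 14.85 t
  ZrO2: 12.49·0.6701 = 8.370 t
  K2O: 10.46·0.6789 = 7.101 t
  PbO: 10.45·0.9771 = 10.21 t
LOI: 14.88·0.002000 + 12.49·0.001000 + 10.46·0.3211 + 10.45·0.02290 + 47.42·0.002000 + 25.36·0.3503 = 12.62 t
Net of LOI, the glass mass = 121.1 − 12.62 = 108.4 t (= the summed oxide contributions)
oxide / glass × 100 gives the wt %

Glass mass = 108.4 t (batch 121.1 − LOI 12.62).
Composition: Al2O3 15.33%, SiO2 47.30%, ZnO 13.69%, ZrO2 7.718%, K2O 6.549%, PbO 9.416%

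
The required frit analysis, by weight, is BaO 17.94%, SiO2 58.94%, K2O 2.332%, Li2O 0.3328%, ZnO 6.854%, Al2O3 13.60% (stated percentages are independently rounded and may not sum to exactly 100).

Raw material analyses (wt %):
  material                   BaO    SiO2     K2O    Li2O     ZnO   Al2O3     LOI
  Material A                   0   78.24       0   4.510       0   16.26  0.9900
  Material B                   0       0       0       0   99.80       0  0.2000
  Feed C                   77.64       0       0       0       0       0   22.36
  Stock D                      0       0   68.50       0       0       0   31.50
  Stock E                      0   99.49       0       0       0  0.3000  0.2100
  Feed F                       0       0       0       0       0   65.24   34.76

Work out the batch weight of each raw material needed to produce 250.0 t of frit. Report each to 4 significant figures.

All arithmetic carries full precision from start to finish. Working values are shown (rounded to 4 significant figures) as written. Exactly one rounding lands on every reported figure; all derived quantities (the yield, totals, ignition loss, glass mass, six oxide percentages) are re-derived from the batch weights on 250.0 t of glass in full precision as they appear in the problem or answer text.
Oxide-by-oxide targets in 250.0 t frit:
  BaO: 17.94% × 250.0 = 44.85 t
  SiO2: 58.94% × 250.0 = 147.4 t
  K2O: 2.332% × 250.0 = 5.830 t
  Li2O: 0.3328% × 250.0 = 0.8320 t
  ZnO: 6.854% × 250.0 = 17.14 t
  Al2O3: 13.60% × 250.0 = 34.00 t
Checking each oxide sum working from each reported weight, relative to the basis at hand (summed amounts equal target values exact up to rounding of places):
  BaO: 57.77·0.7764 = 44.85 t (target 44.85 t)
  SiO2: 18.45·0.7824 + 133.6·0.9949 = 147.4 t (target 147.4 t)
  K2O: 8.511·0.6850 = 5.830 t (target 5.830 t)
  Li2O: 18.45·0.04510 = 0.8321 t (target 0.8320 t)
  ZnO: 17.17·0.9980 = 17.14 t (target 17.14 t)
  Al2O3: 18.45·0.1626 + 133.6·0.003000 + 46.90·0.6524 = 34.00 t (target 34.00 t)
The glass-mass cross-check: total charge less LOI = 250.0 t (per-oxide target masses sum to 250.0 t; stated basis 250.0 t — deltas are rounding alone).
Total batch = Σ batch = 282.4 t; the LOI term Σ batch·LOI equals 32.40 t; as yield: glass ÷ batch → 88.53%.

Batch per 250.0 t frit:
  Material A: 18.45 t
  Material B: 17.17 t
  Feed C: 57.77 t
  Stock D: 8.511 t
  Stock E: 133.6 t
  Feed F: 46.90 t
Total batch = 282.4 t; LOI loss = 32.40 t; yield = 88.53%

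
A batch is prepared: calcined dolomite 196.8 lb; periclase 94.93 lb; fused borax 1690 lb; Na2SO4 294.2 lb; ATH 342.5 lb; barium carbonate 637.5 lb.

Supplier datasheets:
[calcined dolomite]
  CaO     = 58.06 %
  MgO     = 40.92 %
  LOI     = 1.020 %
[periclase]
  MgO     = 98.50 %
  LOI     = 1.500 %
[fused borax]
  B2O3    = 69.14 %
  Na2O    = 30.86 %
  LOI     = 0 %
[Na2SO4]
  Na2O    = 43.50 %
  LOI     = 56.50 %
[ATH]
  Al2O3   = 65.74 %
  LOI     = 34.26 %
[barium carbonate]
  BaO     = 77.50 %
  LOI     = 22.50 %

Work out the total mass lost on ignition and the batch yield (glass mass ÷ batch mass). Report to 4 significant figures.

LOI loss = 430.4 lb; glass = 2825 lb; yield = 86.78%

The working math maintains exact precision at every stage; in-progress results appear, rounded to 4 significant digits, on the page. Every reported value is rounded only once. Derived quantities, including glass mass, LOI, yield, the six compositions, the totals, are recomputed starting from the weights for 2825 lb of glass in exact precision precisely as stated by the problem or answer text.
Each material's LOI contribution:
  calcined dolomite: 196.8 × 0.01020 = 2.007 lb
  periclase: 94.93 × 0.01500 = 1.424 lb
  fused borax: 1690 × 0 = 0 lb
  Na2SO4: 294.2 × 0.5650 = 166.2 lb
  ATH: 342.5 × 0.3426 = 117.3 lb
  barium carbonate: 637.5 × 0.2250 = 143.4 lb
Total LOI = 430.4 lb
Glass = batch − LOI = 3256 − 430.4 = 2825 lb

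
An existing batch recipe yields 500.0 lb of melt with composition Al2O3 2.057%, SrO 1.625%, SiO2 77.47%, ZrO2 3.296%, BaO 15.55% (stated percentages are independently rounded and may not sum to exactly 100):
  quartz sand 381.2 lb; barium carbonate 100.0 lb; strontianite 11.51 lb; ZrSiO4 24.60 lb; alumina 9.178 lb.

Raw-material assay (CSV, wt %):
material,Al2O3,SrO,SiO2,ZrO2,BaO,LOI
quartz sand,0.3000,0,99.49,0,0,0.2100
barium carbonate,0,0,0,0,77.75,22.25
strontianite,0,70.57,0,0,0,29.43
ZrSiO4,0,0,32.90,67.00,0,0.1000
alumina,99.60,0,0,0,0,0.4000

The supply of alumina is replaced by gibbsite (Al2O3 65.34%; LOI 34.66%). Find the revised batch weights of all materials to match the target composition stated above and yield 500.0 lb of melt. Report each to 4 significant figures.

The whole derivation runs at exact precision all the way through — the intermediate values are displayed, rounded to four significant digits, between the steps — every reported value is rounded just once. Derived quantities, which include yield, net glass mass, ignition loss, the totals, the five compositions, are computed in full precision, as given in the question or the answer, starting from the weights on 500.0 lb of glass.
Per-oxide target masses for 500.0 lb melt:
  Al2O3: 2.057% × 500.0 = 10.28 lb
  SrO: 1.625% × 500.0 = 8.125 lb
  SiO2: 77.47% × 500.0 = 387.4 lb
  ZrO2: 3.296% × 500.0 = 16.48 lb
  BaO: 15.55% × 500.0 = 77.75 lb
Mass-balance tally per oxide with the batch weights as given, under the basis named above (target by target, the sums agree exact up to rounding of places):
  Al2O3: 381.2·0.003000 + 13.99·0.6534 = 10.28 lb (target 10.28 lb)
  SrO: 11.51·0.7057 = 8.123 lb (target 8.125 lb)
  SiO2: 381.2·0.9949 + 24.60·0.3290 = 387.3 lb (target 387.4 lb)
  ZrO2: 24.60·0.6700 = 16.48 lb (target 16.48 lb)
  BaO: 100.0·0.7775 = 77.75 lb (target 77.75 lb)
Glass mass check: Σ batch − LOI loss = 500.0 lb (the Σ of target masses is 500.0 lb; the stated basis being 500.0 lb — deltas are rounding alone).
Adding the batch up: Σ batch = 531.3 lb; ignition loss, Σ(batch × LOI) = 31.31 lb; glass ÷ batch gives a yield of 94.11%.

Revised batch per 500.0 lb melt:
  quartz sand: 381.2 lb
  barium carbonate: 100.0 lb
  strontianite: 11.51 lb
  ZrSiO4: 24.60 lb
  gibbsite: 13.99 lb
Total batch = 531.3 lb; LOI loss = 31.31 lb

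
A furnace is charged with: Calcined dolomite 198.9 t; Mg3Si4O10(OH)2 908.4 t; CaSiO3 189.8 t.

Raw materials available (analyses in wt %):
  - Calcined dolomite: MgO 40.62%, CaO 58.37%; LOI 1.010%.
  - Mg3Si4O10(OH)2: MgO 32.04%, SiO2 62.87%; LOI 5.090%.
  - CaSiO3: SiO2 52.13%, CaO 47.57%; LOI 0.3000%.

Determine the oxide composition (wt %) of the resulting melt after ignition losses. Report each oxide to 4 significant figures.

All arithmetic keeps full float precision in every operation. The intermediate values appear rounded off to 4 significant digits at each printed step. A single rounding yields every reported number — derived quantities (yield, ignition loss, the totals, three oxide percentages, net glass mass) are recomputed in full precision from the batch weights per 1248 t of glass exactly as shown in the question or the answer.
What the batch supplies per oxide:
  MgO: 198.9·0.4062 + 908.4·0.3204 = 371.8 t
  SiO2: 908.4·0.6287 + 189.8·0.5213 = 670.1 t
  CaO: 198.9·0.5837 + 189.8·0.4757 = 206.4 t
LOI: 198.9·0.01010 + 908.4·0.05090 + 189.8·0.003000 = 48.82 t
batch − LOI leaves glass = 1297 − 48.82 = 1248 t (= Σ oxide masses)
oxide / glass × 100 gives the wt %

Glass mass = 1248 t (batch 1297 − LOI 48.82).
Composition: MgO 29.79%, SiO2 53.68%, CaO 16.53%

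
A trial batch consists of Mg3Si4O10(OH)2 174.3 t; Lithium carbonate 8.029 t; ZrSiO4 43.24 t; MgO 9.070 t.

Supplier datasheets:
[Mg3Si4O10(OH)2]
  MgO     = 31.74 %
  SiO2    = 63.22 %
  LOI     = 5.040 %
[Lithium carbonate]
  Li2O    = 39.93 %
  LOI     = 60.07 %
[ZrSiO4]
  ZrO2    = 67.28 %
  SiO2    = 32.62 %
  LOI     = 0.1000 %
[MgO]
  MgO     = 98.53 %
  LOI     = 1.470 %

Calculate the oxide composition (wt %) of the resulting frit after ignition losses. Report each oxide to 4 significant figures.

Glass mass = 220.9 t (batch 234.6 − LOI 13.78).
Composition: MgO 29.10%, Li2O 1.452%, ZrO2 13.17%, SiO2 56.28%

Working values are shown rounded to four significant digits alongside each step — all arithmetic keeps full precision from start to finish; every reported figure takes a single rounding — derived quantities are carried at exact precision (the four compositions, the totals, net glass mass, the yield, ignition loss) from the batch weights on 220.9 t of glass exactly as shown in the problem or answer text.
Oxide masses out of the charge:
  MgO: 174.3·0.3174 + 9.070·0.9853 = 64.26 t
  Li2O: 8.029·0.3993 = 3.206 t
  ZrO2: 43.24·0.6728 = 29.09 t
  SiO2: 174.3·0.6322 + 43.24·0.3262 = 124.3 t
LOI: 174.3·0.05040 + 8.029·0.6007 + 43.24·0.001000 + 9.070·0.01470 = 13.78 t
Glass mass = batch − LOI = 234.6 − 13.78 = 220.9 t (consistent with Σ oxide mass)
wt % = oxide mass / glass mass × 100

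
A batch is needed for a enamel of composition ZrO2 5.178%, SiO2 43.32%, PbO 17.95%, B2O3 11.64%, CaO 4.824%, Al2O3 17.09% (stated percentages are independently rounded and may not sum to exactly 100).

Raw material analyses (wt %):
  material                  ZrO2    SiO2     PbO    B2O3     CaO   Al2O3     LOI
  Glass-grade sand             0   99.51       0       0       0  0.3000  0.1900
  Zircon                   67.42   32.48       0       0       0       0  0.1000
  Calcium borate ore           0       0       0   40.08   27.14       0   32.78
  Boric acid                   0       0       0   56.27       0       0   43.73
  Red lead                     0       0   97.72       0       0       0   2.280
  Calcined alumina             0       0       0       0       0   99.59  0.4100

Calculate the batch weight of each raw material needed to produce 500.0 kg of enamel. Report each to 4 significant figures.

Batch per 500.0 kg enamel:
  Glass-grade sand: 205.1 kg
  Zircon: 38.40 kg
  Calcium borate ore: 88.87 kg
  Boric acid: 40.13 kg
  Red lead: 91.84 kg
  Calcined alumina: 85.18 kg
Total batch = 549.5 kg; LOI loss = 49.55 kg; yield = 90.98%

Each numeric step maintains exact precision at every stage — mid-chain values are displayed (rounded to 4 significant figures) in the working — exactly one rounding is applied to every reported figure. The derived quantities are rebuilt starting from the weights at 500.0 kg of glass at full precision (glass mass, LOI, the yield, the six compositions, totals), as given in the problem or the answer.
Oxide-by-oxide targets in 500.0 kg enamel:
  ZrO2: 5.178% × 500.0 = 25.89 kg
  SiO2: 43.32% × 500.0 = 216.6 kg
  PbO: 17.95% × 500.0 = 89.75 kg
  B2O3: 11.64% × 500.0 = 58.20 kg
  CaO: 4.824% × 500.0 = 24.12 kg
  Al2O3: 17.09% × 500.0 = 85.45 kg
Checking each oxide sum on the weights just shown, versus the basis set out (sums match the target masses inside rounding margins):
  ZrO2: 38.40·0.6742 = 25.89 kg (target 25.89 kg)
  SiO2: 205.1·0.9951 + 38.40·0.3248 = 216.6 kg (target 216.6 kg)
  PbO: 91.84·0.9772 = 89.75 kg (target 89.75 kg)
  B2O3: 88.87·0.4008 + 40.13·0.5627 = 58.20 kg (target 58.20 kg)
  CaO: 88.87·0.2714 = 24.12 kg (target 24.12 kg)
  Al2O3: 205.1·0.003000 + 85.18·0.9959 = 85.45 kg (target 85.45 kg)
Glass mass check: net batch after ignition = 500.0 kg (per-oxide target masses sum to 500.0 kg; versus the stated basis of 500.0 kg — differing by rounding only).
Total batch = Σ batch = 549.5 kg; loss to ignition Σ batch·LOI = 49.55 kg; yield, glass over the total, = 90.98%.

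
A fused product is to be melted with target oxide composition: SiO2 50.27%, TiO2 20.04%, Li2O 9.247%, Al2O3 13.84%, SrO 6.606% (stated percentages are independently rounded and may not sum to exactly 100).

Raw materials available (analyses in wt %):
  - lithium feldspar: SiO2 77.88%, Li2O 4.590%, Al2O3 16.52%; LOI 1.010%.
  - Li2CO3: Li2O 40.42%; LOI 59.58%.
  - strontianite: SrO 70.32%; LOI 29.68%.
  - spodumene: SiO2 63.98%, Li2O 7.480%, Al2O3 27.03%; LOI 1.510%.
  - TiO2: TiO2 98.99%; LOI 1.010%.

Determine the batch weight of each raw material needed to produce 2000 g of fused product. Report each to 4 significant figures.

All arithmetic carries exact precision all the way through; values along the way are printed, with 4-significant-figure rounding, when written out; each reported number takes exactly one rounding. Derived quantities, including yield, glass mass, totals, five oxide percentages, ignition loss, are rebuilt using the weight values per 2000 g of glass in full float precision as they appear in the problem or the answer.
Per-oxide target masses for 2000 g fused product:
  SiO2: 50.27% × 2000 = 1005 g
  TiO2: 20.04% × 2000 = 400.8 g
  Li2O: 9.247% × 2000 = 184.9 g
  Al2O3: 13.84% × 2000 = 276.8 g
  SrO: 6.606% × 2000 = 132.1 g
Verifying the oxide balance per the reported batch figures, on the stated basis (target by target, the sums agree up to rounding of the answer):
  SiO2: 903.1·0.7788 + 472.1·0.6398 = 1005 g (target 1005 g)
  TiO2: 404.9·0.9899 = 400.8 g (target 400.8 g)
  Li2O: 903.1·0.04590 + 267.6·0.4042 + 472.1·0.07480 = 184.9 g (target 184.9 g)
  Al2O3: 903.1·0.1652 + 472.1·0.2703 = 276.8 g (target 276.8 g)
  SrO: 187.9·0.7032 = 132.1 g (target 132.1 g)
Auditing the glass mass value: the batch minus its LOI: 2000 g (the targets, summed, come to 2000 g; versus the stated basis of 2000 g — deltas are rounding alone).
Summing the batch: Σ batch = 2236 g; loss to ignition Σ batch·LOI = 235.5 g; yield: glass divided by total = 89.46%.

Batch per 2000 g fused product:
  lithium feldspar: 903.1 g
  Li2CO3: 267.6 g
  strontianite: 187.9 g
  spodumene: 472.1 g
  TiO2: 404.9 g
Total batch = 2236 g; LOI loss = 235.5 g; yield = 89.46%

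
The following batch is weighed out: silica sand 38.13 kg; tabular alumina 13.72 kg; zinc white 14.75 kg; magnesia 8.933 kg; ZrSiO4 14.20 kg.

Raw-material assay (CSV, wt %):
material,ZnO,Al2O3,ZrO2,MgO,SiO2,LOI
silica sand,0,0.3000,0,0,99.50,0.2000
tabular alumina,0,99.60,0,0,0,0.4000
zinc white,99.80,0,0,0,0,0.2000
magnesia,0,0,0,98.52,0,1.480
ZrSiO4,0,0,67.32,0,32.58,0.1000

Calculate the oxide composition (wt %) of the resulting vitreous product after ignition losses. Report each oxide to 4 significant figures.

Every computation maintains exact precision in all steps; the intermediate values are displayed (rounded to 4 significant figures) alongside each step; every reported figure is rounded once only. The derived quantities, including net glass mass, ignition loss, the yield, five oxide percentages, totals, are re-derived using the weight values for 89.43 kg of glass in exact precision exactly as shown in the problem or answer text.
Oxide masses out of the charge:
  ZnO: 14.75·0.9980 = 14.72 kg
  Al2O3: 38.13·0.003000 + 13.72·0.9960 = 13.78 kg
  ZrO2: 14.20·0.6732 = 9.559 kg
  MgO: 8.933·0.9852 = 8.801 kg
  SiO2: 38.13·0.9950 + 14.20·0.3258 = 42.57 kg
LOI: 38.13·0.002000 + 13.72·0.004000 + 14.75·0.002000 + 8.933·0.01480 + 14.20·0.001000 = 0.3070 kg
Net of LOI, the glass mass = 89.73 − 0.3070 = 89.43 kg (equal to the oxide-mass sum)
wt % = 100 × oxide mass / glass mass

Glass mass = 89.43 kg (batch 89.73 − LOI 0.3070).
Composition: ZnO 16.46%, Al2O3 15.41%, ZrO2 10.69%, MgO 9.841%, SiO2 47.60%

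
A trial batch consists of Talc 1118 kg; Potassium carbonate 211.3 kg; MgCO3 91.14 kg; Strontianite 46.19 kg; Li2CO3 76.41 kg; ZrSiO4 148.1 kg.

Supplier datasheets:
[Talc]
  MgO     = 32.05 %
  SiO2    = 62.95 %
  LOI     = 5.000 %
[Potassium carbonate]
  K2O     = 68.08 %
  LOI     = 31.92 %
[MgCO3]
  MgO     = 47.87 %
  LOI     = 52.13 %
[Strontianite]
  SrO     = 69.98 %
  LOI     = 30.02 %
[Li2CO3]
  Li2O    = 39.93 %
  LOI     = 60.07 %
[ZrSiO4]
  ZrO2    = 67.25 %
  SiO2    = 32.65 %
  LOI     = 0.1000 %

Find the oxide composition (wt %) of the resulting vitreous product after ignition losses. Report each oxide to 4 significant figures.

Glass mass = 1460 kg (batch 1691 − LOI 230.8).
Composition: ZrO2 6.820%, MgO 27.52%, SrO 2.213%, SiO2 51.50%, K2O 9.850%, Li2O 2.089%

Intermediates are printed, rounded to four significant figures, within the worked lines. Every computation runs at exact precision from first step to last — every reported result receives exactly one rounding; all derived quantities are carried from the batch weights for 1460 kg of glass at full precision (LOI, yield, the totals, glass mass, six oxide percentages), as set out in the question or the answer.
Per-oxide mass from batch:
  ZrO2: 148.1·0.6725 = 99.60 kg
  MgO: 1118·0.3205 + 91.14·0.4787 = 401.9 kg
  SrO: 46.19·0.6998 = 32.32 kg
  SiO2: 1118·0.6295 + 148.1·0.3265 = 752.1 kg
  K2O: 211.3·0.6808 = 143.9 kg
  Li2O: 76.41·0.3993 = 30.51 kg
LOI: 1118·0.05000 + 211.3·0.3192 + 91.14·0.5213 + 46.19·0.3002 + 76.41·0.6007 + 148.1·0.001000 = 230.8 kg
The glass mass, total less LOI, = 1691 − 230.8 = 1460 kg (= the summed oxide contributions)
each oxide over glass, ×100, is wt %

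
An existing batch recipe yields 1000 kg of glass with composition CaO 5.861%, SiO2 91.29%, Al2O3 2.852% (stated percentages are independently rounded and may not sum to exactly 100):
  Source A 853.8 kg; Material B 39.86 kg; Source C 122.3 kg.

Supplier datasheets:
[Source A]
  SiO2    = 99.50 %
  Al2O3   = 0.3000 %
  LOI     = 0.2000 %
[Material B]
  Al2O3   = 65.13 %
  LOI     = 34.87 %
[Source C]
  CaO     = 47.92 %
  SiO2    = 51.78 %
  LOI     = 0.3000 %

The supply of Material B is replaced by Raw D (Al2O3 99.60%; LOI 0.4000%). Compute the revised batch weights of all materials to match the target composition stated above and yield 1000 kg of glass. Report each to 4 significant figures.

Revised batch per 1000 kg glass:
  Source A: 853.8 kg
  Raw D: 26.06 kg
  Source C: 122.3 kg
Total batch = 1002 kg; LOI loss = 2.179 kg

In-progress results are printed rounded off to 4 significant figures between the steps. Full float precision is kept from first step to last. Each reported figure is rounded only once — all derived quantities (ignition loss, the totals, the yield, glass mass, the three compositions) are rebuilt at exact precision from the batch weights for 1000 kg of glass, as set out in the problem or answer text.
Per-oxide target masses for 1000 kg glass:
  CaO: 5.861% × 1000 = 58.61 kg
  SiO2: 91.29% × 1000 = 912.9 kg
  Al2O3: 2.852% × 1000 = 28.52 kg
Oxide-by-oxide audit per the reported batch figures, against the basis in use (oxide sums agree with the targets exact up to rounding of places):
  CaO: 122.3·0.4792 = 58.61 kg (target 58.61 kg)
  SiO2: 853.8·0.9950 + 122.3·0.5178 = 912.9 kg (target 912.9 kg)
  Al2O3: 853.8·0.003000 + 26.06·0.9960 = 28.52 kg (target 28.52 kg)
The glass-mass cross-check: net batch after ignition = 1000 kg (the targets, summed, come to 1000 kg; with the basis standing at 1000 kg — any gap is answer rounding).
Summing the batch: Σ batch = 1002 kg; ignition loss, Σ(batch × LOI) = 2.179 kg; yield, glass over the total, = 99.78%.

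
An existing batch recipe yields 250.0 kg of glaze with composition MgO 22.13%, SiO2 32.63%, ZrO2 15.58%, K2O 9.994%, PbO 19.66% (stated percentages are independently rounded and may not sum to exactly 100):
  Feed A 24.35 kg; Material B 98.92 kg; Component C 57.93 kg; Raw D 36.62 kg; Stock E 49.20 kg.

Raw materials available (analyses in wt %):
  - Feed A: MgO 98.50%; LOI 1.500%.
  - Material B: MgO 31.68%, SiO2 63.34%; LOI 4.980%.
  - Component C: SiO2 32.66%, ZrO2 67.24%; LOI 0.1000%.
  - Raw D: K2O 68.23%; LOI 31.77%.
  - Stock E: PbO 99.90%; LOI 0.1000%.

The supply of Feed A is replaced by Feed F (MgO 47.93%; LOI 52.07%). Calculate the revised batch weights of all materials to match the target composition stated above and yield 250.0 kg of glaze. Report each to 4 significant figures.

Revised batch per 250.0 kg glaze:
  Feed F: 50.05 kg
  Material B: 98.92 kg
  Component C: 57.93 kg
  Raw D: 36.62 kg
  Stock E: 49.20 kg
Total batch = 292.7 kg; LOI loss = 42.73 kg

The intermediate values are displayed rounded off to 4 significant digits on the page; the whole derivation keeps full float precision from first step to last — a single rounding yields every reported number — derived quantities (yield, ignition loss, net glass mass, five oxide percentages, the totals) are carried using the weight values at 250.0 kg of glass at exact precision precisely as stated by the problem or the answer.
Target masses of each oxide per 250.0 kg glaze:
  MgO: 22.13% × 250.0 = 55.32 kg
  SiO2: 32.63% × 250.0 = 81.58 kg
  ZrO2: 15.58% × 250.0 = 38.95 kg
  K2O: 9.994% × 250.0 = 24.98 kg
  PbO: 19.66% × 250.0 = 49.15 kg
Per-oxide balance check per the reported batch figures, per the basis as stated (every target is met by its sum once rounding is allowed for):
  MgO: 50.05·0.4793 + 98.92·0.3168 = 55.33 kg (target 55.32 kg)
  SiO2: 98.92·0.6334 + 57.93·0.3266 = 81.58 kg (target 81.58 kg)
  ZrO2: 57.93·0.6724 = 38.95 kg (target 38.95 kg)
  K2O: 36.62·0.6823 = 24.99 kg (target 24.98 kg)
  PbO: 49.20·0.9990 = 49.15 kg (target 49.15 kg)
Glass-mass sanity pass: batch total minus LOI = 250.0 kg (summing oxide targets gives 250.0 kg; with the basis standing at 250.0 kg — a pure rounding effect).
Adding the batch up: Σ batch = 292.7 kg; LOI removed, Σ of batch·LOI: 42.73 kg; yield: glass divided by total = 85.40%.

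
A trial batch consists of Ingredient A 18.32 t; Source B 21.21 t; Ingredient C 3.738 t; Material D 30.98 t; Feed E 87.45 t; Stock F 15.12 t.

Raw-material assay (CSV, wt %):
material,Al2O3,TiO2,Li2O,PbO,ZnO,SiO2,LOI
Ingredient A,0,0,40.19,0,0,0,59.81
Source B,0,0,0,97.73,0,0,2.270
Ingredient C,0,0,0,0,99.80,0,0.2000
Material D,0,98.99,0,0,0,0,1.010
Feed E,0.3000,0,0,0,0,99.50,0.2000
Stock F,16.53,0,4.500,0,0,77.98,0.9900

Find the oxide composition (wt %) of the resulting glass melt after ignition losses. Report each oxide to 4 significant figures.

Intermediates are shown rounded off to 4 significant figures alongside each step — the whole derivation keeps exact precision end to end — each reported number receives exactly one rounding; derived quantities (six oxide percentages, net glass mass, the totals, ignition loss, yield) are recomputed using the weight values per 164.7 t of glass at full precision as set out in the question or the answer.
Delivered oxide masses:
  Al2O3: 87.45·0.003000 + 15.12·0.1653 = 2.762 t
  TiO2: 30.98·0.9899 = 30.67 t
  Li2O: 18.32·0.4019 + 15.12·0.04500 = 8.043 t
  PbO: 21.21·0.9773 = 20.73 t
  ZnO: 3.738·0.9980 = 3.731 t
  SiO2: 87.45·0.9950 + 15.12·0.7798 = 98.80 t
LOI: 18.32·0.5981 + 21.21·0.02270 + 3.738·0.002000 + 30.98·0.01010 + 87.45·0.002000 + 15.12·0.009900 = 12.08 t
Resulting glass, batch − LOI: 176.8 − 12.08 = 164.7 t (= the summed oxide contributions)
wt %: oxide over glass, times 100

Glass mass = 164.7 t (batch 176.8 − LOI 12.08).
Composition: Al2O3 1.676%, TiO2 18.62%, Li2O 4.883%, PbO 12.58%, ZnO 2.265%, SiO2 59.98%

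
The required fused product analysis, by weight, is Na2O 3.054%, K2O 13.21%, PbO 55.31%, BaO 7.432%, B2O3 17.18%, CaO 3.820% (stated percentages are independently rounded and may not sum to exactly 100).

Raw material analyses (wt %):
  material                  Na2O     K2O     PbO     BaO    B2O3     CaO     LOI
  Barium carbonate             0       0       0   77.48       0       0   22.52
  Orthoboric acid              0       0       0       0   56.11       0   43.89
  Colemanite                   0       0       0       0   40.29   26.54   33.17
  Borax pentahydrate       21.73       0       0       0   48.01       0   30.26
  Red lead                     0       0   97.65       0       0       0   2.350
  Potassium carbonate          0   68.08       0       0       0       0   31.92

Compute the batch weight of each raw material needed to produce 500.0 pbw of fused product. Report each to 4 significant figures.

Batch per 500.0 pbw fused product:
  Barium carbonate: 47.96 pbw
  Orthoboric acid: 41.29 pbw
  Colemanite: 71.97 pbw
  Borax pentahydrate: 70.27 pbw
  Red lead: 283.2 pbw
  Potassium carbonate: 97.02 pbw
Total batch = 611.7 pbw; LOI loss = 111.7 pbw; yield = 81.74%

The working math holds full float precision at every stage; the intermediate values appear rounded to four significant figures at each printed step — each reported value is rounded exactly once. Derived quantities, which include six oxide percentages, glass mass, ignition loss, the yield, the totals, are carried at exact precision, as given in the problem or the answer, from the batch weights at 500.0 pbw of glass.
Per-oxide target masses for 500.0 pbw fused product:
  Na2O: 3.054% × 500.0 = 15.27 pbw
  K2O: 13.21% × 500.0 = 66.05 pbw
  PbO: 55.31% × 500.0 = 276.6 pbw
  BaO: 7.432% × 500.0 = 37.16 pbw
  B2O3: 17.18% × 500.0 = 85.90 pbw
  CaO: 3.820% × 500.0 = 19.10 pbw
Oxide-by-oxide audit using the reported weights, against the basis in use (delivered sums recover each target modulo rounding of the values):
  Na2O: 70.27·0.2173 = 15.27 pbw (target 15.27 pbw)
  K2O: 97.02·0.6808 = 66.05 pbw (target 66.05 pbw)
  PbO: 283.2·0.9765 = 276.5 pbw (target 276.6 pbw)
  BaO: 47.96·0.7748 = 37.16 pbw (target 37.16 pbw)
  B2O3: 41.29·0.5611 + 71.97·0.4029 + 70.27·0.4801 = 85.90 pbw (target 85.90 pbw)
  CaO: 71.97·0.2654 = 19.10 pbw (target 19.10 pbw)
Glass-mass sanity pass: batch total minus LOI = 500.0 pbw (oxide target masses add up to 500.0 pbw; basis as stated: 500.0 pbw — deltas are rounding alone).
Summing the batch: Σ batch = 611.7 pbw; Σ batch·LOI gives LOI loss = 111.7 pbw; yield = glass ÷ total batch = 81.74%.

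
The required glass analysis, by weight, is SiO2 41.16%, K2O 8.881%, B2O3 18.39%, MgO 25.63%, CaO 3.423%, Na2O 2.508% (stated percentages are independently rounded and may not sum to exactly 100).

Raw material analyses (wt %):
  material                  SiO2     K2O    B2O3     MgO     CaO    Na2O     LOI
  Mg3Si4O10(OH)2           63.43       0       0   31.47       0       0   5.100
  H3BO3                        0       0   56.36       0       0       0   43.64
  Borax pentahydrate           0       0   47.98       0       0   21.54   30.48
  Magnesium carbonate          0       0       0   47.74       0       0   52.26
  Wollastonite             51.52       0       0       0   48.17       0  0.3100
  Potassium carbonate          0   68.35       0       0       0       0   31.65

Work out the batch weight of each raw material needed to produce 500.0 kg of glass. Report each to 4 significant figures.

Full float precision is held in every operation. Values along the way are displayed rounded to four significant figures on the page — every reported number sees exactly one rounding. Derived quantities, including LOI, the totals, net glass mass, the six compositions, the yield, are re-derived from the weighed amounts at 500.0 kg of glass in exact precision exactly as shown in the question or the answer.
Oxide mass targets, per 500.0 kg glass:
  SiO2: 41.16% × 500.0 = 205.8 kg
  K2O: 8.881% × 500.0 = 44.40 kg
  B2O3: 18.39% × 500.0 = 91.95 kg
  MgO: 25.63% × 500.0 = 128.2 kg
  CaO: 3.423% × 500.0 = 17.11 kg
  Na2O: 2.508% × 500.0 = 12.54 kg
Sums-versus-targets review applying the batch weights above, for the quoted basis mass (each sum matches its target mass net of answer rounding effects):
  SiO2: 295.6·0.6343 + 35.53·0.5152 = 205.8 kg (target 205.8 kg)
  K2O: 64.97·0.6835 = 44.41 kg (target 44.40 kg)
  B2O3: 113.6·0.5636 + 58.22·0.4798 = 91.96 kg (target 91.95 kg)
  MgO: 295.6·0.3147 + 73.58·0.4774 = 128.2 kg (target 128.2 kg)
  CaO: 35.53·0.4817 = 17.11 kg (target 17.11 kg)
  Na2O: 58.22·0.2154 = 12.54 kg (target 12.54 kg)
Consistency of the glass mass: batch total minus LOI = 500.0 kg (per-oxide target masses sum to 500.0 kg; the stated basis being 500.0 kg — any gap is answer rounding).
Batch total: Σ batch = 641.5 kg; LOI removed, Σ of batch·LOI: 141.5 kg; the yield ratio, glass ÷ batch: 77.94%.

Batch per 500.0 kg glass:
  Mg3Si4O10(OH)2: 295.6 kg
  H3BO3: 113.6 kg
  Borax pentahydrate: 58.22 kg
  Magnesium carbonate: 73.58 kg
  Wollastonite: 35.53 kg
  Potassium carbonate: 64.97 kg
Total batch = 641.5 kg; LOI loss = 141.5 kg; yield = 77.94%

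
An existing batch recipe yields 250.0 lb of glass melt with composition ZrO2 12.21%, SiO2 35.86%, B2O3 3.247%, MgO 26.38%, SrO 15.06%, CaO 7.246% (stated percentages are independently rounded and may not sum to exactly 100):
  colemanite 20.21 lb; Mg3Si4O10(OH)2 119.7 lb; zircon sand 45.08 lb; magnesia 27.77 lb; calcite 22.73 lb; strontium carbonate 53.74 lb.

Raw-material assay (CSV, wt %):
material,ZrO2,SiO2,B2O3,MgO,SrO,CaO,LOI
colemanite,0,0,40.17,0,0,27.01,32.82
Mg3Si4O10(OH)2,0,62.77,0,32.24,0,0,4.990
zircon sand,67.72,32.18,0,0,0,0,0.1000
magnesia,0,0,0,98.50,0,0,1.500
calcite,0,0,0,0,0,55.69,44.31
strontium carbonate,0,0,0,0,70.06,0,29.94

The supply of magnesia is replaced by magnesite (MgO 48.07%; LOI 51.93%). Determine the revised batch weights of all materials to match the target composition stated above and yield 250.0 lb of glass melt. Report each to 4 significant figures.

Revised batch per 250.0 lb glass melt:
  colemanite: 20.21 lb
  Mg3Si4O10(OH)2: 119.7 lb
  zircon sand: 45.08 lb
  magnesite: 56.90 lb
  calcite: 22.73 lb
  strontium carbonate: 53.74 lb
Total batch = 318.4 lb; LOI loss = 68.36 lb

The whole derivation carries full precision from start to finish; intermediates are displayed rounded to 4 significant digits at each printed step. Every reported figure is rounded exactly once. Derived quantities are rebuilt at full float precision (six oxide percentages, yield, LOI, net glass mass, totals) from the batch weights per 250.0 lb of glass, exactly as printed in problem or answer.
Oxide mass targets, per 250.0 lb glass melt:
  ZrO2: 12.21% × 250.0 = 30.52 lb
  SiO2: 35.86% × 250.0 = 89.65 lb
  B2O3: 3.247% × 250.0 = 8.118 lb
  MgO: 26.38% × 250.0 = 65.95 lb
  SrO: 15.06% × 250.0 = 37.65 lb
  CaO: 7.246% × 250.0 = 18.11 lb
Checking each oxide sum on the weights just shown, on the stated basis (every target is met by its sum modulo rounding of the values):
  ZrO2: 45.08·0.6772 = 30.53 lb (target 30.52 lb)
  SiO2: 119.7·0.6277 + 45.08·0.3218 = 89.64 lb (target 89.65 lb)
  B2O3: 20.21·0.4017 = 8.118 lb (target 8.118 lb)
  MgO: 119.7·0.3224 + 56.90·0.4807 = 65.94 lb (target 65.95 lb)
  SrO: 53.74·0.7006 = 37.65 lb (target 37.65 lb)
  CaO: 20.21·0.2701 + 22.73·0.5569 = 18.12 lb (target 18.11 lb)
The glass-mass cross-check: the batch minus its LOI: 250.0 lb (oxide target masses add up to 250.0 lb; the stated basis being 250.0 lb — a pure rounding effect).
Whole-batch sum: Σ batch = 318.4 lb; LOI removed, Σ of batch·LOI: 68.36 lb; glass ÷ batch gives a yield of 78.53%.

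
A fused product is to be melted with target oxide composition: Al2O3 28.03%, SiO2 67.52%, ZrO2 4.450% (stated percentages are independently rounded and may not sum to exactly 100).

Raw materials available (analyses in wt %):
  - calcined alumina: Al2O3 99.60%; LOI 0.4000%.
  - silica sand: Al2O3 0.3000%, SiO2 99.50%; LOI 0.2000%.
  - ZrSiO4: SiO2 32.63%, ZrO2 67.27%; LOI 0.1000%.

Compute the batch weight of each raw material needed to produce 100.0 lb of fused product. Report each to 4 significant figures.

Batch per 100.0 lb fused product:
  calcined alumina: 27.94 lb
  silica sand: 65.69 lb
  ZrSiO4: 6.615 lb
Total batch = 100.2 lb; LOI loss = 0.2498 lb; yield = 99.75%

All arithmetic carries full float precision through the solve; in-progress results are shown (rounded to four significant figures) on the page; a single rounding finalizes every reported value — all derived quantities are re-derived at exact precision (yield, the three compositions, totals, LOI, glass mass) using the weight values at 100.0 lb of glass, as they appear in the problem or answer text.
Oxide mass targets, per 100.0 lb fused product:
  Al2O3: 28.03% × 100.0 = 28.03 lb
  SiO2: 67.52% × 100.0 = 67.52 lb
  ZrO2: 4.450% × 100.0 = 4.450 lb
Sums-versus-targets review working from each reported weight, versus the basis set out (each sum matches its target mass up to rounding of the answer):
  Al2O3: 27.94·0.9960 + 65.69·0.003000 = 28.03 lb (target 28.03 lb)
  SiO2: 65.69·0.9950 + 6.615·0.3263 = 67.52 lb (target 67.52 lb)
  ZrO2: 6.615·0.6727 = 4.450 lb (target 4.450 lb)
Mass balance on the glass: Σ batch − LOI loss = 100.0 lb (targets for the oxides total 100.0 lb; stated basis 100.0 lb — differing by rounding only).
Batch grand total — Σ batch = 100.2 lb; LOI loss = Σ batch·LOI = 0.2498 lb; glass ÷ batch gives a yield of 99.75%.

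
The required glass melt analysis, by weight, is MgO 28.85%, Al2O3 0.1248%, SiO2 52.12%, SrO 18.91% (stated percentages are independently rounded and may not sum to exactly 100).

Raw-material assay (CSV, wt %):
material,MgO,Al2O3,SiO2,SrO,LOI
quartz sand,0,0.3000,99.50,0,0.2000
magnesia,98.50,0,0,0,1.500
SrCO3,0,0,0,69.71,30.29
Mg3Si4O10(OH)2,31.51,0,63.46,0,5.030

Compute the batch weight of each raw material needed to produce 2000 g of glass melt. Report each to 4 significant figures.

Batch per 2000 g glass melt:
  quartz sand: 832.0 g
  magnesia: 477.6 g
  SrCO3: 542.5 g
  Mg3Si4O10(OH)2: 338.1 g
Total batch = 2190 g; LOI loss = 190.2 g; yield = 91.32%

Every computation holds full precision at every stage — rounding to four significant figures applies to each working value as shown — each reported result takes just one rounding; the derived quantities are rebuilt in full precision (four oxide percentages, the totals, LOI, yield, net glass mass) starting from the weights at 2000 g of glass, as they appear in problem or answer.
Oxide-by-oxide targets in 2000 g glass melt:
  MgO: 28.85% × 2000 = 577.0 g
  Al2O3: 0.1248% × 2000 = 2.496 g
  SiO2: 52.12% × 2000 = 1042 g
  SrO: 18.91% × 2000 = 378.2 g
Per-oxide balance check with the batch weights as given, under the basis named above (target by target, the sums agree exact up to rounding of places):
  MgO: 477.6·0.9850 + 338.1·0.3151 = 577.0 g (target 577.0 g)
  Al2O3: 832.0·0.003000 = 2.496 g (target 2.496 g)
  SiO2: 832.0·0.9950 + 338.1·0.6346 = 1042 g (target 1042 g)
  SrO: 542.5·0.6971 = 378.2 g (target 378.2 g)
The glass-mass cross-check: total batch − LOI = 2000 g (per-oxide target masses sum to 2000 g; versus the stated basis of 2000 g — any gap is answer rounding).
Summing the batch: Σ batch = 2190 g; ignition loss, Σ(batch × LOI) = 190.2 g; yield = glass ÷ total batch = 91.32%.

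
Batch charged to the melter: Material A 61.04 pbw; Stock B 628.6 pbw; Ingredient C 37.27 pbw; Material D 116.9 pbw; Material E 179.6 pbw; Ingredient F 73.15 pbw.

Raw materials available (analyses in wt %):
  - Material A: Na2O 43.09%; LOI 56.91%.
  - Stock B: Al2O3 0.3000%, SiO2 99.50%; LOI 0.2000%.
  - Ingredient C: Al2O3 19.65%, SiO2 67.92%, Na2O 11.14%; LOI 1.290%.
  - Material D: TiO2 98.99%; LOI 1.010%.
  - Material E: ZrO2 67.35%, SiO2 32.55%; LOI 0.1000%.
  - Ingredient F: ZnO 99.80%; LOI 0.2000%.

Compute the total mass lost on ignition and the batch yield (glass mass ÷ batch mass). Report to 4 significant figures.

LOI loss = 37.98 pbw; glass = 1059 pbw; yield = 96.54%

Mid-chain values are printed rounded to four significant figures across the worked steps; each numeric step holds full float precision at every stage; every reported number is rounded just once — derived quantities are computed from the batch weights on 1059 pbw of glass at full precision (the totals, ignition loss, the six compositions, the yield, glass mass) precisely as stated by the problem or answer text.
Material-by-material LOI:
  Material A: 61.04 × 0.5691 = 34.74 pbw
  Stock B: 628.6 × 0.002000 = 1.257 pbw
  Ingredient C: 37.27 × 0.01290 = 0.4808 pbw
  Material D: 116.9 × 0.01010 = 1.181 pbw
  Material E: 179.6 × 0.001000 = 0.1796 pbw
  Ingredient F: 73.15 × 0.002000 = 0.1463 pbw
Total LOI = 37.98 pbw
Glass = batch − LOI = 1097 − 37.98 = 1059 pbw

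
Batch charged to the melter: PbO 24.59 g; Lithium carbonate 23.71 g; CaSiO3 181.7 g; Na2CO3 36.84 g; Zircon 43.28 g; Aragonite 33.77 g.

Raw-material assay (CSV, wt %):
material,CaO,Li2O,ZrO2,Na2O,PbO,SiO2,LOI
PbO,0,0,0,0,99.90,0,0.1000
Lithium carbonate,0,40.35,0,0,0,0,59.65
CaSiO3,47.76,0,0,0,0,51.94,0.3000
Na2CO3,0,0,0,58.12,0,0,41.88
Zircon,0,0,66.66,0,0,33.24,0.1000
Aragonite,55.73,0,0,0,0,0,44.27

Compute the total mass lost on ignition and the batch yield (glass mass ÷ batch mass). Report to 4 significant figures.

Rounding to four significant figures applies to every working value as displayed; the whole derivation keeps full precision at every stage. A single rounding yields each reported result. The derived quantities are recomputed in full precision (the totals, ignition loss, the yield, glass mass, the six compositions) from the batch weights at 298.8 g of glass exactly as shown in the problem or the answer.
Material-by-material LOI:
  PbO: 24.59 × 0.001000 = 0.02459 g
  Lithium carbonate: 23.71 × 0.5965 = 14.14 g
  CaSiO3: 181.7 × 0.003000 = 0.5451 g
  Na2CO3: 36.84 × 0.4188 = 15.43 g
  Zircon: 43.28 × 0.001000 = 0.04328 g
  Aragonite: 33.77 × 0.4427 = 14.95 g
Total LOI = 45.13 g
Glass = batch − LOI = 343.9 − 45.13 = 298.8 g

LOI loss = 45.13 g; glass = 298.8 g; yield = 86.88%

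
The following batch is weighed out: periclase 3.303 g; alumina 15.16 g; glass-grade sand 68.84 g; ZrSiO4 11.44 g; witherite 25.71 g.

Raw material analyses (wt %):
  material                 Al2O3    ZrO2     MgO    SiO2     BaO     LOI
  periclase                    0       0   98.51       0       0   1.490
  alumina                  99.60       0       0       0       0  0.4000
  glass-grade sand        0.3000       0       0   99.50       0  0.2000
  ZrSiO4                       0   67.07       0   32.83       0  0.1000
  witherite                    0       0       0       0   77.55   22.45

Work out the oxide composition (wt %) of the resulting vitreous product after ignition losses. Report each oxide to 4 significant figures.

Intermediates are shown (rounded to 4 significant figures) as written — the working math keeps full precision from first step to last — each reported result is rounded just once. Derived quantities are recomputed using the weight values per 118.4 g of glass at exact precision (ignition loss, the totals, glass mass, the yield, five oxide percentages) as they appear in the question or the answer.
Delivered oxide masses:
  Al2O3: 15.16·0.9960 + 68.84·0.003000 = 15.31 g
  ZrO2: 11.44·0.6707 = 7.673 g
  MgO: 3.303·0.9851 = 3.254 g
  SiO2: 68.84·0.9950 + 11.44·0.3283 = 72.25 g
  BaO: 25.71·0.7755 = 19.94 g
LOI: 3.303·0.01490 + 15.16·0.004000 + 68.84·0.002000 + 11.44·0.001000 + 25.71·0.2245 = 6.031 g
Glass = total batch minus LOI = 124.5 − 6.031 = 118.4 g (matching Σ of the oxides)
each oxide over glass, ×100, is wt %

Glass mass = 118.4 g (batch 124.5 − LOI 6.031).
Composition: Al2O3 12.92%, ZrO2 6.479%, MgO 2.748%, SiO2 61.01%, BaO 16.84%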